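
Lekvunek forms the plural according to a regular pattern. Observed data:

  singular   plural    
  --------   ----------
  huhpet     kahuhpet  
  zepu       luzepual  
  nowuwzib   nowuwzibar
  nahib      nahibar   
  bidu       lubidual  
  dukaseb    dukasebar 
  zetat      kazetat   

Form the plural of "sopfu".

lusopfual

dukaseb and huhpet both have last vowel 'e' yet inflect differently (dukasebar, kahuhpet), so the last vowel is not what conditions the rule; the final letter is.
"sopfu" ends in -u. The stems ending in -u (zepu → luzepual, bidu → lubidual) add lu- … -al around the stem.
The other patterns: stems ending in -b add -ar; stems ending in -t add the prefix ka-.
So sopfu → lusopfual.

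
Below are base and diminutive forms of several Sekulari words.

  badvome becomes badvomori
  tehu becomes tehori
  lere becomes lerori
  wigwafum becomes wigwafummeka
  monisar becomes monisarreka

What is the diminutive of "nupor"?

nuporreka

"nupor" ends in a consonant. The stems ending in a consonant (monisar → monisarreka, wigwafum → wigwafummeka) double the final consonant and add -eka.
So nupor → nuporreka.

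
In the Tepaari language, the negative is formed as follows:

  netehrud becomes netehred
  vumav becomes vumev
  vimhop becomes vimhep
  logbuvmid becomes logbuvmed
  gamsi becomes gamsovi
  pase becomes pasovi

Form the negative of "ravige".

ravigovi

logbuvmid and gamsi both have last vowel 'i' yet inflect differently (logbuvmed, gamsovi), so the last vowel is not what conditions the rule; whether the stem ends in a vowel or a consonant is.
"ravige" ends in a vowel. The stems ending in a vowel (gamsi → gamsovi, pase → pasovi) drop the final letter and add -ovi.
So ravige → ravigovi.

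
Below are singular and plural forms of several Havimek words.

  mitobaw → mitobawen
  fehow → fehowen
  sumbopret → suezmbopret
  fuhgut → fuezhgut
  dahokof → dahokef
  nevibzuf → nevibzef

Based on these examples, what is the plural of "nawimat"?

"nawimat" ends in -t. The stems ending in -t (sumbopret → suezmbopret, fuhgut → fuezhgut) insert -ez- after the first vowel.
So nawimat → naezwimat.

naezwimat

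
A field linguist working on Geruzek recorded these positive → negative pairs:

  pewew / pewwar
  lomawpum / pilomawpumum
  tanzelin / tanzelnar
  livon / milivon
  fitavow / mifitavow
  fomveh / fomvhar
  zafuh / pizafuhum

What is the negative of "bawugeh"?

fomveh and zafuh both end in -h yet inflect differently (fomvhar, pizafuhum), so the final letter is not what conditions the rule; the last vowel is.
"bawugeh" has last vowel 'e'. The stems whose last vowel is 'e' (fomveh → fomvhar, pewew → pewwar) delete the last vowel and add -ar.
So bawugeh → bawughar.

bawughar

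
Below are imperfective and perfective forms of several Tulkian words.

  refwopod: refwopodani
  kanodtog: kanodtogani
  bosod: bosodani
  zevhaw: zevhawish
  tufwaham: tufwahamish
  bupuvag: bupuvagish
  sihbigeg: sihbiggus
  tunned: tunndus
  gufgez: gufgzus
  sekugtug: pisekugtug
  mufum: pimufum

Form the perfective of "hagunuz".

kanodtog and bupuvag both end in -g yet inflect differently (kanodtogani, bupuvagish), so the final letter is not what conditions the rule; the last vowel is.
"hagunuz" has last vowel 'u'. The stems whose last vowel is 'u' (sekugtug → pisekugtug, mufum → pimufum) add the prefix pi-.
The other patterns: stems whose last vowel is 'o' add -ani; stems whose last vowel is 'a' add -ish; stems whose last vowel is 'e' delete the last vowel and add -us.
So hagunuz → pihagunuz.

pihagunuz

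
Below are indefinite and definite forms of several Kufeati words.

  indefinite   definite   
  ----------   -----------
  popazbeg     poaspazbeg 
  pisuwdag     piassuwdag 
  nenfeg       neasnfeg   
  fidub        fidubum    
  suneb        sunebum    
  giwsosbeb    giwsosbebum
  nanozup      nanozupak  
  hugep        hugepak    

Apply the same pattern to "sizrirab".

popazbeg and suneb both have last vowel 'e' yet inflect differently (poaspazbeg, sunebum), so the last vowel is not what conditions the rule; the final letter is.
"sizrirab" ends in -b. The stems ending in -b (fidub → fidubum, suneb → sunebum, giwsosbeb → giwsosbebum) add -um.
The other patterns: stems ending in -g insert -as- after the first vowel; stems ending in -p add -ak.
So sizrirab → sizrirabum.

sizrirabum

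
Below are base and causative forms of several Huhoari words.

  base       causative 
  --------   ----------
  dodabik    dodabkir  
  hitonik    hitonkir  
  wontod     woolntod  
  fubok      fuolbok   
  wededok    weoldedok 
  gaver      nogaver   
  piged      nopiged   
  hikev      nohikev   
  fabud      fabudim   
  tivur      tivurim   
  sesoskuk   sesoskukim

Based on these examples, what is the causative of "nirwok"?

dodabik and fubok both end in -k yet inflect differently (dodabkir, fuolbok), so the final letter is not what conditions the rule; the last vowel is.
"nirwok" has last vowel 'o'. The stems whose last vowel is 'o' (wontod → woolntod, fubok → fuolbok, wededok → weoldedok) insert -ol- after the first vowel.
So nirwok → niolrwok.

niolrwok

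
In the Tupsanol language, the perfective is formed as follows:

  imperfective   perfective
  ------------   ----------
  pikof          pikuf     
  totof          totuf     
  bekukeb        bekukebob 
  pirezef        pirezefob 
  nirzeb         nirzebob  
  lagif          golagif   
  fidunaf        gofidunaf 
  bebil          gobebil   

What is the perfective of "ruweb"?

ruwebob

"ruweb" has last vowel 'e'. The stems whose last vowel is 'e' (bekukeb → bekukebob, pirezef → pirezefob, nirzeb → nirzebob) add -ob.
So ruweb → ruwebob.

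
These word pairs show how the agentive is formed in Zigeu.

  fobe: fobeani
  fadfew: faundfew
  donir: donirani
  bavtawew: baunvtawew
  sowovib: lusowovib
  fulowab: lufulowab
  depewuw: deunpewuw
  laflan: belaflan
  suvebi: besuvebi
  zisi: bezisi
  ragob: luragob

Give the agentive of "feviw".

feunviw

fadfew and fobe both have last vowel 'e' yet inflect differently (faundfew, fobeani), so the last vowel is not what conditions the rule; the final letter is.
"feviw" ends in -w. The stems ending in -w (depewuw → deunpewuw, fadfew → faundfew, bavtawew → baunvtawew) insert -un- after the first vowel.
So feviw → feunviw.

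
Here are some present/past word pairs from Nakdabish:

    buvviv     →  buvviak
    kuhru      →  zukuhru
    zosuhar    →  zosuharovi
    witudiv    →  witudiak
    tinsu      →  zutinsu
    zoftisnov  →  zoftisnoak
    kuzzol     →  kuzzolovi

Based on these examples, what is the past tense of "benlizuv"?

"benlizuv" ends in -v. The stems ending in -v (buvviv → buvviak, witudiv → witudiak, zoftisnov → zoftisnoak) drop the final letter and add -ak.
The other patterns: stems ending in -u add the prefix zu-; stems ending in -l or -r add -ovi.
So benlizuv → benlizuak.

benlizuak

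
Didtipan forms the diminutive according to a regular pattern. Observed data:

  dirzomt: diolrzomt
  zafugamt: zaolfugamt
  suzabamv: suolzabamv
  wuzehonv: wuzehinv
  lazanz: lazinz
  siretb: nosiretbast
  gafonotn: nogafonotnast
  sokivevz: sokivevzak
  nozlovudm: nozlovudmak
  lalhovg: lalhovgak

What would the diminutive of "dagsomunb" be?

dagsominb

suzabamv and wuzehonv both end in -v yet inflect differently (suolzabamv, wuzehinv), so the final letter is not what conditions the rule; the second-to-last letter is.
"dagsomunb" has second-to-last letter 'n'. The stems whose second-to-last letter is 'n' (wuzehonv → wuzehinv, lazanz → lazinz) change the last vowel to 'i'.
The other patterns: stems whose second-to-last letter is 'm' insert -ol- after the first vowel; stems whose second-to-last letter is 't' add no- … -ast around the stem; stems whose second-to-last letter is 'd' or 'v' add -ak.
So dagsomunb → dagsominb.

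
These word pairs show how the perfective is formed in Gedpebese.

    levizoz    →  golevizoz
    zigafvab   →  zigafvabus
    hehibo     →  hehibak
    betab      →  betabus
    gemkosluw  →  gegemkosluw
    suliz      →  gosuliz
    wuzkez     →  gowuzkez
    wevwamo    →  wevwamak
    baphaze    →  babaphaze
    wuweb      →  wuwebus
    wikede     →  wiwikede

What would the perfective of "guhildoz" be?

goguhildoz

wuweb and wuzkez both have last vowel 'e' yet inflect differently (wuwebus, gowuzkez), so the last vowel is not what conditions the rule; the final letter is.
"guhildoz" ends in -z. The stems ending in -z (wuzkez → gowuzkez, levizoz → golevizoz, suliz → gosuliz) add the prefix go-.
So guhildoz → goguhildoz.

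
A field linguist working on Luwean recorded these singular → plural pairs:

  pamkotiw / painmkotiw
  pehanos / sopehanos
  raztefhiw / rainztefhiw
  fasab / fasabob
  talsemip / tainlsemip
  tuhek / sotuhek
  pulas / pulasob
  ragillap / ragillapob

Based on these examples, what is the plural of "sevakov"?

ragillap and talsemip both end in -p yet inflect differently (ragillapob, tainlsemip), so the final letter is not what conditions the rule; the last vowel is.
"sevakov" has last vowel 'o'. The one such stem in the data (pehanos → sopehanos) adds the prefix so-, so the same rule applies.
So sevakov → sosevakov.

sosevakov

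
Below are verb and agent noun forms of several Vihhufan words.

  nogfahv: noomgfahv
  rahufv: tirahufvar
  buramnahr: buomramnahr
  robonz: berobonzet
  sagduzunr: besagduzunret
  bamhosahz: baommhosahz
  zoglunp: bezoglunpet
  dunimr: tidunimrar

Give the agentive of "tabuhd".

robonz and bamhosahz both end in -z yet inflect differently (berobonzet, baommhosahz), so the final letter is not what conditions the rule; the second-to-last letter is.
"tabuhd" has second-to-last letter 'h'. The stems whose second-to-last letter is 'h' (bamhosahz → baommhosahz, buramnahr → buomramnahr, nogfahv → noomgfahv) insert -om- after the first vowel.
So tabuhd → taombuhd.

taombuhd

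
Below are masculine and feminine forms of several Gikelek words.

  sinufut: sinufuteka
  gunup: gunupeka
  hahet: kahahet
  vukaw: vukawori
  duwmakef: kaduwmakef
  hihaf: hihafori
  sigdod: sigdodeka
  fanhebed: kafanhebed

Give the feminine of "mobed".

kamobed

hihaf and duwmakef both end in -f yet inflect differently (hihafori, kaduwmakef), so the final letter is not what conditions the rule; the last vowel is.
"mobed" has last vowel 'e'. The stems whose last vowel is 'e' (hahet → kahahet, duwmakef → kaduwmakef, fanhebed → kafanhebed) add the prefix ka-.
The other patterns: stems whose last vowel is 'a' add -ori; stems whose last vowel is 'o' or 'u' add -eka.
So mobed → kamobed.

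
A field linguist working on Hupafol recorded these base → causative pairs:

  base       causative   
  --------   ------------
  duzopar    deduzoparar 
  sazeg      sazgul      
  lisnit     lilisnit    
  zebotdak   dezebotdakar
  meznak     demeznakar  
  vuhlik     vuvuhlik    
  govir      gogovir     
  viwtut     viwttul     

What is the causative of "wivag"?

govir and duzopar both end in -r yet inflect differently (gogovir, deduzoparar), so the final letter is not what conditions the rule; the last vowel is.
"wivag" has last vowel 'a'. The stems whose last vowel is 'a' (duzopar → deduzoparar, zebotdak → dezebotdakar, meznak → demeznakar) add de- … -ar around the stem.
The other patterns: stems whose last vowel is 'i' repeat the first consonant+vowel as a prefix; stems whose last vowel is 'e' or 'u' delete the last vowel and add -ul.
So wivag → dewivagar.

dewivagar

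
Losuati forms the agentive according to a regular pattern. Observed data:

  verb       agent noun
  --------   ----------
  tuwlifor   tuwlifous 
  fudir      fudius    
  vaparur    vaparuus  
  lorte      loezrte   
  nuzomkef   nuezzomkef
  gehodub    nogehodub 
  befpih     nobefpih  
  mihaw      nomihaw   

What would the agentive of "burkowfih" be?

"burkowfih" ends in -h. The one such stem in the data (befpih → nobefpih) adds the prefix no-, so the same rule applies.
So burkowfih → noburkowfih.

noburkowfih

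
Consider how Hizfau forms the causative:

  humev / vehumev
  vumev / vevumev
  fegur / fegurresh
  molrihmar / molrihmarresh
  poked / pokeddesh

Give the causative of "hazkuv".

vehazkuv

humev and poked both have last vowel 'e' yet inflect differently (vehumev, pokeddesh), so the last vowel is not what conditions the rule; the final letter is.
"hazkuv" ends in -v. The stems ending in -v (humev → vehumev, vumev → vevumev) add the prefix ve-.
The other pattern: stems ending in -d or -r double the final consonant and add -esh.
So hazkuv → vehazkuv.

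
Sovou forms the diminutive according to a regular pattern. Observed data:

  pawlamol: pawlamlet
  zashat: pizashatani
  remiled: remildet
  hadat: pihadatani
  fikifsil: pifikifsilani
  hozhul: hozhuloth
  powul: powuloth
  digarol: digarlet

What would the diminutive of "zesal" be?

pizesalani

digarol and fikifsil both end in -l yet inflect differently (digarlet, pifikifsilani), so the final letter is not what conditions the rule; the last vowel is.
"zesal" has last vowel 'a'. The stems whose last vowel is 'a' (hadat → pihadatani, zashat → pizashatani) add pi- … -ani around the stem.
The other patterns: stems whose last vowel is 'e' or 'o' delete the last vowel and add -et; stems whose last vowel is 'u' add -oth.
So zesal → pizesalani.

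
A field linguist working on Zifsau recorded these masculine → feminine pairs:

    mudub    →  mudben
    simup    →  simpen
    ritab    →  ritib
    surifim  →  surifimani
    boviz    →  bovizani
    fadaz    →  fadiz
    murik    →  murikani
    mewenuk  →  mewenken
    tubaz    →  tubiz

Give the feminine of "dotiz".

ritab and mudub both end in -b yet inflect differently (ritib, mudben), so the final letter is not what conditions the rule; the last vowel is.
"dotiz" has last vowel 'i'. The stems whose last vowel is 'i' (murik → murikani, surifim → surifimani, boviz → bovizani) add -ani.
The other patterns: stems whose last vowel is 'a' change the last vowel to 'i'; stems whose last vowel is 'u' delete the last vowel and add -en.
So dotiz → dotizani.

dotizani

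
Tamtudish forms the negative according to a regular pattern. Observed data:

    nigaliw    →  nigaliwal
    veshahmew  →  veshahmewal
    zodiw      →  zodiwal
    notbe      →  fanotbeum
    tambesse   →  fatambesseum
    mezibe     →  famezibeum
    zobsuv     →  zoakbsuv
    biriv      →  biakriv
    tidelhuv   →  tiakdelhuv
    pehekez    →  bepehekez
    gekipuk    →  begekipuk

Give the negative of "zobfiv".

veshahmew and notbe both have last vowel 'e' yet inflect differently (veshahmewal, fanotbeum), so the last vowel is not what conditions the rule; the final letter is.
"zobfiv" ends in -v. The stems ending in -v (zobsuv → zoakbsuv, biriv → biakriv, tidelhuv → tiakdelhuv) insert -ak- after the first vowel.
So zobfiv → zoakbfiv.

zoakbfiv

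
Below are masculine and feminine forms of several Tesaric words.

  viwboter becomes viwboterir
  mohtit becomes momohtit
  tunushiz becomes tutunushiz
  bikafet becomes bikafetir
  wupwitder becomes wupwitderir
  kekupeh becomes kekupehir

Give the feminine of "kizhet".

kizhetir

"kizhet" has last vowel 'e'. The stems whose last vowel is 'e' (kekupeh → kekupehir, wupwitder → wupwitderir, bikafet → bikafetir) add -ir.
So kizhet → kizhetir.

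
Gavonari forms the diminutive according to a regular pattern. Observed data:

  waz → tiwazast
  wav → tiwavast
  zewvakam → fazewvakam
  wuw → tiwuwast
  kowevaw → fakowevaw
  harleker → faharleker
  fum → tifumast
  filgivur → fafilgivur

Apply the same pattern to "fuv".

wuw and kowevaw both end in -w yet inflect differently (tiwuwast, fakowevaw), so the final letter is not what conditions the rule; the number of vowels is.
"fuv" has 1 vowel. The stems with 1 vowel (fum → tifumast, wuw → tiwuwast, wav → tiwavast) add ti- … -ast around the stem.
The other pattern: stems with 3 vowels add the prefix fa-.
So fuv → tifuvast.

tifuvast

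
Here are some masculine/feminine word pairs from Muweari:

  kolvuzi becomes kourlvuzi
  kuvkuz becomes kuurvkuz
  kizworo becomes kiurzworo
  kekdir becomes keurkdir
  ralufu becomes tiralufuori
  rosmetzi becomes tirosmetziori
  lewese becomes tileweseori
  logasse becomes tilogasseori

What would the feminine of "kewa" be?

kolvuzi and rosmetzi both end in -i yet inflect differently (kourlvuzi, tirosmetziori), so the final letter is not what conditions the rule; the first letter is.
"kewa" begins with k-. The stems beginning with k- (kolvuzi → kourlvuzi, kuvkuz → kuurvkuz, kizworo → kiurzworo) insert -ur- after the first vowel.
The other pattern: stems beginning with l- or r- add ti- … -ori around the stem.
So kewa → keurwa.

keurwa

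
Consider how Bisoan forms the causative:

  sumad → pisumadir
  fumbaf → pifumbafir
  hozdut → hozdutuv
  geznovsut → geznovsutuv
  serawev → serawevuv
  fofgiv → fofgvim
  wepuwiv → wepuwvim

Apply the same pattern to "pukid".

pukdim

serawev and fofgiv both end in -v yet inflect differently (serawevuv, fofgvim), so the final letter is not what conditions the rule; the last vowel is.
"pukid" has last vowel 'i'. The stems whose last vowel is 'i' (fofgiv → fofgvim, wepuwiv → wepuwvim) delete the last vowel and add -im.
So pukid → pukdim.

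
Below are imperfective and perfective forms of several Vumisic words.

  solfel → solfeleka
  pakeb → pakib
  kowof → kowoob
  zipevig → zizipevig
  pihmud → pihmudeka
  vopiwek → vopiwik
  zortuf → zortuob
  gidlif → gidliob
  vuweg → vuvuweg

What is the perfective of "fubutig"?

"fubutig" ends in -g. The stems ending in -g (vuweg → vuvuweg, zipevig → zizipevig) repeat the first consonant+vowel as a prefix.
So fubutig → fufubutig.

fufubutig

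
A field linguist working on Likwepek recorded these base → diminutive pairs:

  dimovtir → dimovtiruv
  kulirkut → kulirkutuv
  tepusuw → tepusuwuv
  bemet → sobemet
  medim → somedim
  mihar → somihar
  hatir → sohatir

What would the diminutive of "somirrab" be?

kulirkut and bemet both end in -t yet inflect differently (kulirkutuv, sobemet), so the final letter is not what conditions the rule; the number of vowels is.
"somirrab" has 3 vowels. The stems with 3 vowels (dimovtir → dimovtiruv, kulirkut → kulirkutuv, tepusuw → tepusuwuv) add -uv.
The other pattern: stems with 2 vowels add the prefix so-.
So somirrab → somirrabuv.

somirrabuv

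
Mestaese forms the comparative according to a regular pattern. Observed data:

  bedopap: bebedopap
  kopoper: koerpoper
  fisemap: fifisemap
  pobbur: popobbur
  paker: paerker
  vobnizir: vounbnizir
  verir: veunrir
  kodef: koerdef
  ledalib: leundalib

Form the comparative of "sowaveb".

kopoper and verir both end in -r yet inflect differently (koerpoper, veunrir), so the final letter is not what conditions the rule; the last vowel is.
"sowaveb" has last vowel 'e'. The stems whose last vowel is 'e' (kopoper → koerpoper, kodef → koerdef, paker → paerker) insert -er- after the first vowel.
The other patterns: stems whose last vowel is 'i' insert -un- after the first vowel; stems whose last vowel is 'a' or 'u' repeat the first consonant+vowel as a prefix.
So sowaveb → soerwaveb.

soerwaveb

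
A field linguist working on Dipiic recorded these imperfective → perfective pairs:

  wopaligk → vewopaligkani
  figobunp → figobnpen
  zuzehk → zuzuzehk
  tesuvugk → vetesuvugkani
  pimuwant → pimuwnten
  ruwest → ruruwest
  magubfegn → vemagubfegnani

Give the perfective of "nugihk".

nunugihk

"nugihk" has second-to-last letter 'h'. The one such stem in the data (zuzehk → zuzuzehk) repeats the first consonant+vowel as a prefix (as does ruwest), so the same rule applies.
So nugihk → nunugihk.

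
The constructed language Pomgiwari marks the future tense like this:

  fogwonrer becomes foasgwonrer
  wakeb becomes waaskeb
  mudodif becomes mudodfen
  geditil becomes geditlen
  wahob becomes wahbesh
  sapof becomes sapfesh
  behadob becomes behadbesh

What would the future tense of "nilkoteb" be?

wakeb and wahob both end in -b yet inflect differently (waaskeb, wahbesh), so the final letter is not what conditions the rule; the last vowel is.
"nilkoteb" has last vowel 'e'. The stems whose last vowel is 'e' (fogwonrer → foasgwonrer, wakeb → waaskeb) insert -as- after the first vowel.
The other patterns: stems whose last vowel is 'i' delete the last vowel and add -en; stems whose last vowel is 'o' delete the last vowel and add -esh.
So nilkoteb → niaslkoteb.

niaslkoteb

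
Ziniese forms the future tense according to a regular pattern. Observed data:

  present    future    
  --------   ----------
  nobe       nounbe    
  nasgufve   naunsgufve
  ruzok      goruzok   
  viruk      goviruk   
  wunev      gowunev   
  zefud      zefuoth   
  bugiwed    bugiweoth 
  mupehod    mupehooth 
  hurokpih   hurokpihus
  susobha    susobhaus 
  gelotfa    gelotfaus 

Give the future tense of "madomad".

madomaoth

nobe and wunev both have last vowel 'e' yet inflect differently (nounbe, gowunev), so the last vowel is not what conditions the rule; the final letter is.
"madomad" ends in -d. The stems ending in -d (zefud → zefuoth, bugiwed → bugiweoth, mupehod → mupehooth) drop the final letter and add -oth.
The other patterns: stems ending in -e insert -un- after the first vowel; stems ending in -k or -v add the prefix go-; stems ending in -a or -h add -us.
So madomad → madomaoth.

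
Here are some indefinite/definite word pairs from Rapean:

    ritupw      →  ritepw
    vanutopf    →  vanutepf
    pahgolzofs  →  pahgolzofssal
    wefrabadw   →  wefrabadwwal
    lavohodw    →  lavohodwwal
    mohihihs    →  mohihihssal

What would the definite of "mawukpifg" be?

mawukpifggal

ritupw and lavohodw both end in -w yet inflect differently (ritepw, lavohodwwal), so the final letter is not what conditions the rule; the second-to-last letter is.
"mawukpifg" has second-to-last letter 'f'. The one such stem in the data (pahgolzofs → pahgolzofssal) doubles the final consonant and adds -al (as do lavohodw, mohihihs), so the same rule applies.
The other pattern: stems whose second-to-last letter is 'p' change the last vowel to 'e'.
So mawukpifg → mawukpifggal.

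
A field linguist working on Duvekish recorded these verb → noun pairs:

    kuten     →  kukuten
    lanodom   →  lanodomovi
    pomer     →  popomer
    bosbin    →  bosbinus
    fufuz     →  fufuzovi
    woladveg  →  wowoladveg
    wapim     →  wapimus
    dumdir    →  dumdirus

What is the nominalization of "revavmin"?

bosbin and kuten both end in -n yet inflect differently (bosbinus, kukuten), so the final letter is not what conditions the rule; the last vowel is.
"revavmin" has last vowel 'i'. The stems whose last vowel is 'i' (wapim → wapimus, dumdir → dumdirus, bosbin → bosbinus) add -us.
The other patterns: stems whose last vowel is 'e' repeat the first consonant+vowel as a prefix; stems whose last vowel is 'o' or 'u' add -ovi.
So revavmin → revavminus.

revavminus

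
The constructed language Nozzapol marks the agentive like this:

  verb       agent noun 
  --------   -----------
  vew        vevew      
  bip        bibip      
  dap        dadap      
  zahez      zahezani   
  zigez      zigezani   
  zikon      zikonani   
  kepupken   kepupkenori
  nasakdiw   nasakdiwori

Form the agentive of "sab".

sasab

zikon and kepupken both end in -n yet inflect differently (zikonani, kepupkenori), so the final letter is not what conditions the rule; the number of vowels is.
"sab" has 1 vowel. The stems with 1 vowel (vew → vevew, bip → bibip, dap → dadap) repeat the first consonant+vowel as a prefix.
So sab → sasab.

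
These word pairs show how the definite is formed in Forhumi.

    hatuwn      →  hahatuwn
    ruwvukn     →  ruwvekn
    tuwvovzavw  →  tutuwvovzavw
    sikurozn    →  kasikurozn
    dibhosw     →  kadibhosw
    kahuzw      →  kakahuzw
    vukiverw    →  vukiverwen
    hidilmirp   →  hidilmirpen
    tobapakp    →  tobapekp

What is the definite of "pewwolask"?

kapewwolask

"pewwolask" has second-to-last letter 's'. The one such stem in the data (dibhosw → kadibhosw) adds the prefix ka-, so the same rule applies.
So pewwolask → kapewwolask.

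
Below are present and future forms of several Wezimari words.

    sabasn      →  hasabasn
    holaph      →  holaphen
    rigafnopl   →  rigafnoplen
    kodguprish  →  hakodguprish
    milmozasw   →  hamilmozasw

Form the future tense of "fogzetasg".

kodguprish and holaph both end in -h yet inflect differently (hakodguprish, holaphen), so the final letter is not what conditions the rule; the second-to-last letter is.
"fogzetasg" has second-to-last letter 's'. The stems whose second-to-last letter is 's' (milmozasw → hamilmozasw, sabasn → hasabasn, kodguprish → hakodguprish) add the prefix ha-.
The other pattern: stems whose second-to-last letter is 'p' add -en.
So fogzetasg → hafogzetasg.

hafogzetasg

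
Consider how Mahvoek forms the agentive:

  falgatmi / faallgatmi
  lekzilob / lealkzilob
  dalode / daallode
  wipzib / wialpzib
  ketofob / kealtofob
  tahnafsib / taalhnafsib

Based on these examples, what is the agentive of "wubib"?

Every pair shown (falgatmi → faallgatmi, lekzilob → lealkzilob, dalode → daallode, …) follows the same rule: insert -al- after the first vowel.
So wubib → wualbib.

wualbib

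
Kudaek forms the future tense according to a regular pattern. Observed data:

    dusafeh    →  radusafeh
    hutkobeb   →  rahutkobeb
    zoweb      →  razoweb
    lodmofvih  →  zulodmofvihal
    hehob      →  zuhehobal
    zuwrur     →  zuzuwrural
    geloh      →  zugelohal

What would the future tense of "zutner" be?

"zutner" has last vowel 'e'. The stems whose last vowel is 'e' (dusafeh → radusafeh, hutkobeb → rahutkobeb, zoweb → razoweb) add the prefix ra-.
So zutner → razutner.

razutner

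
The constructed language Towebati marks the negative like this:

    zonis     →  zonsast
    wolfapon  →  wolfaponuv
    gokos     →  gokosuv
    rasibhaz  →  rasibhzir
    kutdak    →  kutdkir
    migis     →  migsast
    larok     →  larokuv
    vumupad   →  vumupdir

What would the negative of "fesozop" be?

fesozopuv

"fesozop" has last vowel 'o'. The stems whose last vowel is 'o' (gokos → gokosuv, larok → larokuv, wolfapon → wolfaponuv) add -uv.
So fesozop → fesozopuv.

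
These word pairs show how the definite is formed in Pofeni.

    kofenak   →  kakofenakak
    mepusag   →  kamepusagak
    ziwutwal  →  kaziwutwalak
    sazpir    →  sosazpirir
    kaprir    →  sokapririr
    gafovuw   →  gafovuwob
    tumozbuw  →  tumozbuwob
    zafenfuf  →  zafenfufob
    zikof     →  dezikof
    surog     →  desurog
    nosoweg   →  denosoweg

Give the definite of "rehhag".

karehhagak

zafenfuf and zikof both end in -f yet inflect differently (zafenfufob, dezikof), so the final letter is not what conditions the rule; the last vowel is.
"rehhag" has last vowel 'a'. The stems whose last vowel is 'a' (kofenak → kakofenakak, mepusag → kamepusagak, ziwutwal → kaziwutwalak) add ka- … -ak around the stem.
So rehhag → karehhagak.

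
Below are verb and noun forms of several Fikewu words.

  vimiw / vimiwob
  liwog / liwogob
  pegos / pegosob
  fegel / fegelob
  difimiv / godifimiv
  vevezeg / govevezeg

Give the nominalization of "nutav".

liwog and vevezeg both end in -g yet inflect differently (liwogob, govevezeg), so the final letter is not what conditions the rule; the number of vowels is.
"nutav" has 2 vowels. The stems with 2 vowels (vimiw → vimiwob, liwog → liwogob, pegos → pegosob) add -ob.
So nutav → nutavob.

nutavob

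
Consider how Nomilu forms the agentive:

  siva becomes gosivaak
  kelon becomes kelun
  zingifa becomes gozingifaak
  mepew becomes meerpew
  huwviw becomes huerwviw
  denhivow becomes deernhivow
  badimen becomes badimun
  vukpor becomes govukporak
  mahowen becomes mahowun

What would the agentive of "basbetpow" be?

baersbetpow

denhivow and kelon both have last vowel 'o' yet inflect differently (deernhivow, kelun), so the last vowel is not what conditions the rule; the final letter is.
"basbetpow" ends in -w. The stems ending in -w (denhivow → deernhivow, huwviw → huerwviw, mepew → meerpew) insert -er- after the first vowel.
The other patterns: stems ending in -n change the last vowel to 'u'; stems ending in -a or -r add go- … -ak around the stem.
So basbetpow → baersbetpow.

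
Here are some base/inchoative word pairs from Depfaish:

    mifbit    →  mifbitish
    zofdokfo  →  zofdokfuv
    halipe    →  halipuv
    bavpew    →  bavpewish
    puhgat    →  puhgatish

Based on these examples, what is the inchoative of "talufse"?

talufsuv

bavpew and halipe both have last vowel 'e' yet inflect differently (bavpewish, halipuv), so the last vowel is not what conditions the rule; whether the stem ends in a vowel or a consonant is.
"talufse" ends in a vowel. The stems ending in a vowel (zofdokfo → zofdokfuv, halipe → halipuv) drop the final letter and add -uv.
So talufse → talufsuv.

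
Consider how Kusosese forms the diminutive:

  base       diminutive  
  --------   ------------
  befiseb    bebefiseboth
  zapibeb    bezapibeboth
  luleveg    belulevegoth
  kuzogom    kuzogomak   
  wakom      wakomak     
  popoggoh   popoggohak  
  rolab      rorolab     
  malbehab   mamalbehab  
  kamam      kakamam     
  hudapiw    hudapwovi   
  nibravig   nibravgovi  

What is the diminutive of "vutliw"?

befiseb and rolab both end in -b yet inflect differently (bebefiseboth, rorolab), so the final letter is not what conditions the rule; the last vowel is.
"vutliw" has last vowel 'i'. The stems whose last vowel is 'i' (hudapiw → hudapwovi, nibravig → nibravgovi) delete the last vowel and add -ovi.
The other patterns: stems whose last vowel is 'e' add be- … -oth around the stem; stems whose last vowel is 'o' add -ak; stems whose last vowel is 'a' repeat the first consonant+vowel as a prefix.
So vutliw → vutlwovi.

vutlwovi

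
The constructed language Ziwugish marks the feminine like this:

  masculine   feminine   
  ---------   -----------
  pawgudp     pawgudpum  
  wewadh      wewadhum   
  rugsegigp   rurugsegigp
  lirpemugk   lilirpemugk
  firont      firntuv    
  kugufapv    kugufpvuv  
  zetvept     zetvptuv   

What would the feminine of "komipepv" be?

"komipepv" has second-to-last letter 'p'. The stems whose second-to-last letter is 'p' (kugufapv → kugufpvuv, zetvept → zetvptuv) delete the last vowel and add -uv.
The other patterns: stems whose second-to-last letter is 'd' add -um; stems whose second-to-last letter is 'g' repeat the first consonant+vowel as a prefix.
So komipepv → komippvuv.

komippvuv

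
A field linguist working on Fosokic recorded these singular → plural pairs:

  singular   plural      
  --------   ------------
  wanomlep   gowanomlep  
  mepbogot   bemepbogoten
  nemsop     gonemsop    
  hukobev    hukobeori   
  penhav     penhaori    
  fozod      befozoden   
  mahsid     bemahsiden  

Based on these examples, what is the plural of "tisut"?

betisuten

wanomlep and hukobev both have last vowel 'e' yet inflect differently (gowanomlep, hukobeori), so the last vowel is not what conditions the rule; the final letter is.
"tisut" ends in -t. The one such stem in the data (mepbogot → bemepbogoten) adds be- … -en around the stem, so the same rule applies.
The other patterns: stems ending in -p add the prefix go-; stems ending in -v drop the final letter and add -ori.
So tisut → betisuten.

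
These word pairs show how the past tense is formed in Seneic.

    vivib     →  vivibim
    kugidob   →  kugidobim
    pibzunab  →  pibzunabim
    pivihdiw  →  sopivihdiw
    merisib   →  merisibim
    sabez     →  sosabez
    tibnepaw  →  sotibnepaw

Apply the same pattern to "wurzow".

sowurzow

"wurzow" ends in -w. The stems ending in -w (pivihdiw → sopivihdiw, tibnepaw → sotibnepaw) add the prefix so-.
The other pattern: stems ending in -b add -im.
So wurzow → sowurzow.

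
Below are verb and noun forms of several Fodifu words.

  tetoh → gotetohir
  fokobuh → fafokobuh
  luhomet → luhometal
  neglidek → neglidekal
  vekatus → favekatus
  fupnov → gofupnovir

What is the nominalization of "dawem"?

fokobuh and tetoh both end in -h yet inflect differently (fafokobuh, gotetohir), so the final letter is not what conditions the rule; the last vowel is.
"dawem" has last vowel 'e'. The stems whose last vowel is 'e' (neglidek → neglidekal, luhomet → luhometal) add -al.
The other patterns: stems whose last vowel is 'u' add the prefix fa-; stems whose last vowel is 'o' add go- … -ir around the stem.
So dawem → dawemal.

dawemal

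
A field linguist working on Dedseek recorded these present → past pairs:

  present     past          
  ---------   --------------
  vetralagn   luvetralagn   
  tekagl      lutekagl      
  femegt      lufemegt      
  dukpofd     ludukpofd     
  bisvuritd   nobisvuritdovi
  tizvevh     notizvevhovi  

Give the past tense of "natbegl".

lunatbegl

dukpofd and bisvuritd both end in -d yet inflect differently (ludukpofd, nobisvuritdovi), so the final letter is not what conditions the rule; the second-to-last letter is.
"natbegl" has second-to-last letter 'g'. The stems whose second-to-last letter is 'g' (vetralagn → luvetralagn, tekagl → lutekagl, femegt → lufemegt) add the prefix lu-.
So natbegl → lunatbegl.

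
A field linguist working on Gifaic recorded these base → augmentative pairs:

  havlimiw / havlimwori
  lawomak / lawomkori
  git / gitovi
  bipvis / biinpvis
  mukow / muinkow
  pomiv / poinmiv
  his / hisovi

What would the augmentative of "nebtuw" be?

his and bipvis both end in -s yet inflect differently (hisovi, biinpvis), so the final letter is not what conditions the rule; the number of vowels is.
"nebtuw" has 2 vowels. The stems with 2 vowels (mukow → muinkow, pomiv → poinmiv, bipvis → biinpvis) insert -in- after the first vowel.
The other patterns: stems with 1 vowel add -ovi; stems with 3 vowels delete the last vowel and add -ori.
So nebtuw → neinbtuw.

neinbtuw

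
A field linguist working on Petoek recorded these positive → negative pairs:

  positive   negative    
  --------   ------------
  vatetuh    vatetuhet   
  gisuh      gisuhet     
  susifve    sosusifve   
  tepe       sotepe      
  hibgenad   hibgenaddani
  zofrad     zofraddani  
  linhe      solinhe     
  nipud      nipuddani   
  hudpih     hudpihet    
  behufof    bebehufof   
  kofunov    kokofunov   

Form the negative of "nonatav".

nononatav

vatetuh and nipud both have last vowel 'u' yet inflect differently (vatetuhet, nipuddani), so the last vowel is not what conditions the rule; the final letter is.
"nonatav" ends in -v. The one such stem in the data (kofunov → kokofunov) repeats the first consonant+vowel as a prefix (as does behufof), so the same rule applies.
So nonatav → nononatav.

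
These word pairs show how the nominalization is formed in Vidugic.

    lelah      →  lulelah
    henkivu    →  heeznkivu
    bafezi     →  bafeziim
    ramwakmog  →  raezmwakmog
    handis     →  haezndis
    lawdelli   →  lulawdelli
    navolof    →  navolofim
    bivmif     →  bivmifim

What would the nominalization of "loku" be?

bafezi and lawdelli both end in -i yet inflect differently (bafeziim, lulawdelli), so the final letter is not what conditions the rule; the first letter is.
"loku" begins with l-. The stems beginning with l- (lelah → lulelah, lawdelli → lulawdelli) add the prefix lu-.
The other patterns: stems beginning with b- or n- add -im; stems beginning with h- or r- insert -ez- after the first vowel.
So loku → luloku.

luloku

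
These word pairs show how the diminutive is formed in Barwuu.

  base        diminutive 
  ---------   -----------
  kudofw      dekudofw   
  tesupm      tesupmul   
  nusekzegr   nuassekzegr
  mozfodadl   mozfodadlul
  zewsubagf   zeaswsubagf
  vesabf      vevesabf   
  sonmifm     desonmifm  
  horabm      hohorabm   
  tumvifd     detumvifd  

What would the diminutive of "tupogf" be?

tuaspogf

"tupogf" has second-to-last letter 'g'. The stems whose second-to-last letter is 'g' (zewsubagf → zeaswsubagf, nusekzegr → nuassekzegr) insert -as- after the first vowel.
The other patterns: stems whose second-to-last letter is 'b' repeat the first consonant+vowel as a prefix; stems whose second-to-last letter is 'f' add the prefix de-; stems whose second-to-last letter is 'd' or 'p' add -ul.
So tupogf → tuaspogf.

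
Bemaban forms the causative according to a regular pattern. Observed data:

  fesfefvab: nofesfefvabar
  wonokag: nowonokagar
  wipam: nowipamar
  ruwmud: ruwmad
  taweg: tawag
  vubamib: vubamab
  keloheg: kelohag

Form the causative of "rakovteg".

wonokag and taweg both end in -g yet inflect differently (nowonokagar, tawag), so the final letter is not what conditions the rule; the last vowel is.
"rakovteg" has last vowel 'e'. The stems whose last vowel is 'e' (taweg → tawag, keloheg → kelohag) change the last vowel to 'a'.
The other pattern: stems whose last vowel is 'a' add no- … -ar around the stem.
So rakovteg → rakovtag.

rakovtag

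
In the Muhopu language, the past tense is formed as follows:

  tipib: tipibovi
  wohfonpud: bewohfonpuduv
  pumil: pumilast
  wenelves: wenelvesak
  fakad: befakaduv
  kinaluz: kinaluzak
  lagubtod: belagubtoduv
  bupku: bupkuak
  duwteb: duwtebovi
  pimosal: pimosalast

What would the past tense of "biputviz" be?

biputvizak

"biputviz" ends in -z. The one such stem in the data (kinaluz → kinaluzak) adds -ak, so the same rule applies.
So biputviz → biputvizak.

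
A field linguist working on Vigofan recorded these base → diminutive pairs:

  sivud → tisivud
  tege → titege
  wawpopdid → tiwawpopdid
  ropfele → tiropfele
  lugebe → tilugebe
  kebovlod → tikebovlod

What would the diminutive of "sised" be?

tisised

Every pair shown (sivud → tisivud, tege → titege, wawpopdid → tiwawpopdid, …) follows the same rule: add the prefix ti-.
So sised → tisised.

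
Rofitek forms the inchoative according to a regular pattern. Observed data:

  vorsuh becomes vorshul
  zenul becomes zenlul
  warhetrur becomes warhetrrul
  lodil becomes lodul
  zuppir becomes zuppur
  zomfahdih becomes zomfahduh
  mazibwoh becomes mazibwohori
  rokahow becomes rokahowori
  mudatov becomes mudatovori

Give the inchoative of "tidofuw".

tidofwul

"tidofuw" has last vowel 'u'. The stems whose last vowel is 'u' (vorsuh → vorshul, zenul → zenlul, warhetrur → warhetrrul) delete the last vowel and add -ul.
The other patterns: stems whose last vowel is 'i' change the last vowel to 'u'; stems whose last vowel is 'o' add -ori.
So tidofuw → tidofwul.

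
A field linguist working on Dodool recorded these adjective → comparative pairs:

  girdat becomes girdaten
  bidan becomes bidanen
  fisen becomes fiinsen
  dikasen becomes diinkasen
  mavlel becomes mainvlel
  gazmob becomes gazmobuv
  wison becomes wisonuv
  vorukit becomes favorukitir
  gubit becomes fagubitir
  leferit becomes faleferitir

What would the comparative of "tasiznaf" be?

tasiznafen

"tasiznaf" has last vowel 'a'. The stems whose last vowel is 'a' (girdat → girdaten, bidan → bidanen) add -en.
So tasiznaf → tasiznafen.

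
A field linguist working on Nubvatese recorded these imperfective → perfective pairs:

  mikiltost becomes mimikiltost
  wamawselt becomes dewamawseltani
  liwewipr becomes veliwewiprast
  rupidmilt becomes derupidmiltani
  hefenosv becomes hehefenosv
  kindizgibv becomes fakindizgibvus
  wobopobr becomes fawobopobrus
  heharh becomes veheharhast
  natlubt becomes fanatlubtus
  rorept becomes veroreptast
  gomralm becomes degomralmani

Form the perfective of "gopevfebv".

"gopevfebv" has second-to-last letter 'b'. The stems whose second-to-last letter is 'b' (wobopobr → fawobopobrus, kindizgibv → fakindizgibvus, natlubt → fanatlubtus) add fa- … -us around the stem.
The other patterns: stems whose second-to-last letter is 'l' add de- … -ani around the stem; stems whose second-to-last letter is 's' repeat the first consonant+vowel as a prefix; stems whose second-to-last letter is 'p' or 'r' add ve- … -ast around the stem.
So gopevfebv → fagopevfebvus.

fagopevfebvus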